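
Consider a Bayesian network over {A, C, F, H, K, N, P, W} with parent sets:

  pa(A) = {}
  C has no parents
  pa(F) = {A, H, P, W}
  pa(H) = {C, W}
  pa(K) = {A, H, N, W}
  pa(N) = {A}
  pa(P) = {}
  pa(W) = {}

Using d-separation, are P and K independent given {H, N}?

6 paths connect P and K; each must be blocked for d-separation to hold:
Path 1: P → F ← W → K
  F is a collider here and neither F nor any of its descendants is conditioned on, so the collider stays closed — the path is blocked at F.
Path 2: P → F ← W → H → K
  F is a collider here and neither F nor any of its descendants is conditioned on, so the collider stays closed — the path is blocked at F.
Path 3: P → F ← H → K
  F is a collider here and neither F nor any of its descendants is conditioned on, so the collider stays closed — the path is blocked at F.
Path 4: P → F ← H ← W → K
  F is a collider here and neither F nor any of its descendants is conditioned on, so the collider stays closed — the path is blocked at F.
Path 5: P → F ← A → K
  F is a collider here and neither F nor any of its descendants is conditioned on, so the collider stays closed — the path is blocked at F.
Path 6: P → F ← A → N → K
  F is a collider here and neither F nor any of its descendants is conditioned on, so the collider stays closed — the path is blocked at F.
Every path is blocked, so P and K are d-separated given {H, N}.

Yes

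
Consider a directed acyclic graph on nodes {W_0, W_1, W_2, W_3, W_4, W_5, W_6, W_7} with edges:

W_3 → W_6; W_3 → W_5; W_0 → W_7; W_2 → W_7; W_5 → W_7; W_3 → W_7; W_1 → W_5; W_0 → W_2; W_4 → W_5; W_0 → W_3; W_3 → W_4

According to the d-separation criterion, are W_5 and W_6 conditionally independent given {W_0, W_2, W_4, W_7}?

Enumerating the 5 paths from W_5 to W_6 and testing each for blocking by {W_0, W_2, W_4, W_7}:
Path 1: W_5 → W_7 ← W_0 → W_3 → W_6
  W_0 is a fork here and W_0 is conditioned on, so the path is blocked at W_0.
Path 2: W_5 → W_7 ← W_3 → W_6
  W_7 is a collider and W_7 is conditioned on, which opens it; W_3 is a fork and W_3 is not conditioned on — no node blocks this path, so it is active.
Path 3: W_5 → W_7 ← W_2 ← W_0 → W_3 → W_6
  W_2 is a chain here and W_2 is conditioned on, so the path is blocked at W_2.
Path 4: W_5 ← W_4 ← W_3 → W_6
  W_4 is a chain here and W_4 is conditioned on, so the path is blocked at W_4.
Path 5: W_5 ← W_3 → W_6
  W_3 is a fork and W_3 is not conditioned on — no node blocks this path, so it is active.
At least one path is unblocked, so d-separation fails.

No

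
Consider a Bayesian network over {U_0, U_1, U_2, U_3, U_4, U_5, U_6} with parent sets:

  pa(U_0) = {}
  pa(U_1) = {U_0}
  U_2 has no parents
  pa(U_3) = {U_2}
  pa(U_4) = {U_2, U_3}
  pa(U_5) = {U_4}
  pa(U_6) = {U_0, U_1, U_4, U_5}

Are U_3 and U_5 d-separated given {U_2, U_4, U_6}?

Yes — U_3 and U_5 are d-separated given {U_2, U_4, U_6}.

We examine all 4 paths between U_3 and U_5:
Path 1: U_3 → U_4 → U_6 ← U_5
  U_4 is a chain here and U_4 is conditioned on, so the path is blocked at U_4.
Path 2: U_3 → U_4 → U_5
  U_4 is a chain here and U_4 is conditioned on, so the path is blocked at U_4.
Path 3: U_3 ← U_2 → U_4 → U_6 ← U_5
  U_2 is a fork here and U_2 is conditioned on, so the path is blocked at U_2.
Path 4: U_3 ← U_2 → U_4 → U_5
  U_2 is a fork here and U_2 is conditioned on, so the path is blocked at U_2.
Every path is blocked, so U_3 and U_5 are d-separated given {U_2, U_4, U_6}.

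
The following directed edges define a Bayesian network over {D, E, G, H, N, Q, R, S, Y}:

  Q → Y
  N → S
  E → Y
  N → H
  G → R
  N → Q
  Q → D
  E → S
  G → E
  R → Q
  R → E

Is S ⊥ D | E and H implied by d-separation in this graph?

No

4 paths connect S and D; each must be blocked for d-separation to hold:
Path 1: S ← E ← G → R → Q → D
  E is a chain here and E is conditioned on, so the path is blocked at E.
Path 2: S ← E ← R → Q → D
  E is a chain here and E is conditioned on, so the path is blocked at E.
Path 3: S ← E → Y ← Q → D
  E is a fork here and E is conditioned on, so the path is blocked at E.
Path 4: S ← N → Q → D
  N is a fork and N is not conditioned on; Q is a chain and Q is not conditioned on — no node blocks this path, so it is active.
Because an active path exists, S and D are not d-separated.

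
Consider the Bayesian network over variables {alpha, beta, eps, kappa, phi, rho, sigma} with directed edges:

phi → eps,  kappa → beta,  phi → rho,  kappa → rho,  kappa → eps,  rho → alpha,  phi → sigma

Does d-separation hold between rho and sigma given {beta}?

There are 2 undirected paths between rho and sigma; checking each against the conditioning set {beta}:
Path 1: rho ← phi → sigma
  phi is a fork and phi is not conditioned on — no node blocks this path, so it is active.
Path 2: rho ← kappa → eps ← phi → sigma
  eps is a collider here and neither eps nor any of its descendants is conditioned on, so the collider stays closed — the path is blocked at eps.
At least one path is unblocked, so d-separation fails.

No — rho and sigma are not d-separated given {beta}.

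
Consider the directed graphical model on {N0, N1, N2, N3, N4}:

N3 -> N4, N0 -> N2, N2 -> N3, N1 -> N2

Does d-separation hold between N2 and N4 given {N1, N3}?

Yes

The only undirected path from N2 to N4 is:
Path 1: N2 → N3 → N4
  N3 is a chain here and N3 is conditioned on, so the path is blocked at N3.
Every path is blocked, so N2 and N4 are d-separated given {N1, N3}.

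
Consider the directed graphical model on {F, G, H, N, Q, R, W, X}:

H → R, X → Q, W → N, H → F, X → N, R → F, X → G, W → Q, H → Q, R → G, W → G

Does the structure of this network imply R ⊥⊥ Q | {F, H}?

6 paths connect R and Q; each must be blocked for d-separation to hold:
  1. R → G ← W → Q — G:collider[blocks]; W:fork[open] ⇒ blocked
  2. R → G ← W → N ← X → Q — G:collider[blocks]; W:fork[open]; N:collider[blocks]; X:fork[open] ⇒ blocked
  3. R → G ← X → Q — G:collider[blocks]; X:fork[open] ⇒ blocked
  4. R → G ← X → N ← W → Q — G:collider[blocks]; X:fork[open]; N:collider[blocks]; W:fork[open] ⇒ blocked
  5. R → F ← H → Q — F:collider[open]; H:fork[blocks] ⇒ blocked
  6. R ← H → Q — H:fork[blocks] ⇒ blocked
Every path is blocked, so R and Q are d-separated given {F, H}.

Yes — R and Q are d-separated given {F, H}.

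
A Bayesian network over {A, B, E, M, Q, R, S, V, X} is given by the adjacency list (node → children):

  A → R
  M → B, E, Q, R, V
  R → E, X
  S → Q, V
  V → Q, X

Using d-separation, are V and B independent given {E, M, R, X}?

5 paths connect V and B; each must be blocked for d-separation to hold:
Path 1: V ← M → B
  M is a fork here and M is conditioned on, so the path is blocked at M.
Path 2: V → X ← R ← M → B
  R is a chain here and R is conditioned on, so the path is blocked at R.
Path 3: V → X ← R → E ← M → B
  R is a fork here and R is conditioned on, so the path is blocked at R.
Path 4: V → Q ← M → B
  Q is a collider here and neither Q nor any of its descendants is conditioned on, so the collider stays closed — the path is blocked at Q.
Path 5: V ← S → Q ← M → B
  Q is a collider here and neither Q nor any of its descendants is conditioned on, so the collider stays closed — the path is blocked at Q.
Since every path is blocked, d-separation holds.

Yes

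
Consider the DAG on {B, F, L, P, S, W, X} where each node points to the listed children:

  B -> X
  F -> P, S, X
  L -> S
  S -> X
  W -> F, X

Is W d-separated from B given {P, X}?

3 paths connect W and B; each must be blocked for d-separation to hold:
  1. W → F → S → X ← B — F:chain[open]; S:chain[open]; X:collider[open] ⇒ active
  2. W → F → X ← B — F:chain[open]; X:collider[open] ⇒ active
  3. W → X ← B — X:collider[open] ⇒ active
At least one path is unblocked, so d-separation fails.

No — W and B are not d-separated given {P, X}.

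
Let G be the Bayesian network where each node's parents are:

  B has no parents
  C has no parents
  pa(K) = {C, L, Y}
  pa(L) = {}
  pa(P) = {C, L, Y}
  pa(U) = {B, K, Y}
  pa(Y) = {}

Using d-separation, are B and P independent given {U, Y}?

There are 6 undirected paths between B and P; checking each against the conditioning set {U, Y}:
Path 1: B → U ← K ← C → P
  U is a collider and U is conditioned on, which opens it; K is a chain and K is not conditioned on; C is a fork and C is not conditioned on — no node blocks this path, so it is active.
Path 2: B → U ← K ← L → P
  U is a collider and U is conditioned on, which opens it; K is a chain and K is not conditioned on; L is a fork and L is not conditioned on — no node blocks this path, so it is active.
Path 3: B → U ← K ← Y → P
  Y is a fork here and Y is conditioned on, so the path is blocked at Y.
Path 4: B → U ← Y → K ← C → P
  Y is a fork here and Y is conditioned on, so the path is blocked at Y.
Path 5: B → U ← Y → K ← L → P
  Y is a fork here and Y is conditioned on, so the path is blocked at Y.
Path 6: B → U ← Y → P
  Y is a fork here and Y is conditioned on, so the path is blocked at Y.
At least one path is unblocked, so d-separation fails.

No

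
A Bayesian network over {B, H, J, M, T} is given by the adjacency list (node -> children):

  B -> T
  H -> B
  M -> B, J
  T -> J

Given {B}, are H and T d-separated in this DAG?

2 paths connect H and T; each must be blocked for d-separation to hold:
  1. H → B → T — B:chain[blocks] ⇒ blocked
  2. H → B ← M → J ← T — B:collider[open]; M:fork[open]; J:collider[blocks] ⇒ blocked
All paths are blocked; H ⊥ T | {B} holds.

Yes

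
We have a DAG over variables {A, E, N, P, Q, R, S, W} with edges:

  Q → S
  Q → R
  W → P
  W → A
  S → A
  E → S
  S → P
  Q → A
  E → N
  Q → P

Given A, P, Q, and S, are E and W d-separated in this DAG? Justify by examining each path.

Enumerating the 6 paths from E to W and testing each for blocking by {A, P, Q, S}:
Path 1: E → S → P ← Q → A ← W
  S is a chain here and S is conditioned on, so the path is blocked at S.
Path 2: E → S → P ← W
  S is a chain here and S is conditioned on, so the path is blocked at S.
Path 3: E → S ← Q → P ← W
  Q is a fork here and Q is conditioned on, so the path is blocked at Q.
Path 4: E → S ← Q → A ← W
  Q is a fork here and Q is conditioned on, so the path is blocked at Q.
Path 5: E → S → A ← Q → P ← W
  S is a chain here and S is conditioned on, so the path is blocked at S.
Path 6: E → S → A ← W
  S is a chain here and S is conditioned on, so the path is blocked at S.
Every path is blocked, so E and W are d-separated given {A, P, Q, S}.

Yes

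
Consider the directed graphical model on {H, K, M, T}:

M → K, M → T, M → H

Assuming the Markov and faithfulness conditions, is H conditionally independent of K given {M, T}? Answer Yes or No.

Yes

The only undirected path from H to K is:
Path 1: H ← M → K
  M is a fork here and M is conditioned on, so the path is blocked at M.
Since every path is blocked, d-separation holds.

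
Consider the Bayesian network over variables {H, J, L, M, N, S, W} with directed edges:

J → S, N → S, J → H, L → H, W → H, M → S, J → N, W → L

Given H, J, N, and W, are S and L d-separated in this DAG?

Enumerating the 4 paths from S to L and testing each for blocking by {H, J, N, W}:
  1. S ← J → H ← W → L — J:fork[blocks]; H:collider[open]; W:fork[blocks] ⇒ blocked
  2. S ← J → H ← L — J:fork[blocks]; H:collider[open] ⇒ blocked
  3. S ← N ← J → H ← W → L — N:chain[blocks]; J:fork[blocks]; H:collider[open]; W:fork[blocks] ⇒ blocked
  4. S ← N ← J → H ← L — N:chain[blocks]; J:fork[blocks]; H:collider[open] ⇒ blocked
Since every path is blocked, d-separation holds.

Yes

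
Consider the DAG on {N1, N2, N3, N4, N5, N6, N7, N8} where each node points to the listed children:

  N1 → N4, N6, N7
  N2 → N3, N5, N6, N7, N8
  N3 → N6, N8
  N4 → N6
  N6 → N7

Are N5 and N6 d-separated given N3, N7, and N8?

No

6 paths connect N5 and N6; each must be blocked for d-separation to hold:
Path 1: N5 ← N2 → N6
  N2 is a fork and N2 is not conditioned on — no node blocks this path, so it is active.
Path 2: N5 ← N2 → N8 ← N3 → N6
  N3 is a fork here and N3 is conditioned on, so the path is blocked at N3.
Path 3: N5 ← N2 → N7 ← N6
  N2 is a fork and N2 is not conditioned on; N7 is a collider and N7 is conditioned on, which opens it — no node blocks this path, so it is active.
Path 4: N5 ← N2 → N7 ← N1 → N6
  N2 is a fork and N2 is not conditioned on; N7 is a collider and N7 is conditioned on, which opens it; N1 is a fork and N1 is not conditioned on — no node blocks this path, so it is active.
Path 5: N5 ← N2 → N7 ← N1 → N4 → N6
  N2 is a fork and N2 is not conditioned on; N7 is a collider and N7 is conditioned on, which opens it; N1 is a fork and N1 is not conditioned on; N4 is a chain and N4 is not conditioned on — no node blocks this path, so it is active.
Path 6: N5 ← N2 → N3 → N6
  N3 is a chain here and N3 is conditioned on, so the path is blocked at N3.
At least one path is unblocked, so d-separation fails.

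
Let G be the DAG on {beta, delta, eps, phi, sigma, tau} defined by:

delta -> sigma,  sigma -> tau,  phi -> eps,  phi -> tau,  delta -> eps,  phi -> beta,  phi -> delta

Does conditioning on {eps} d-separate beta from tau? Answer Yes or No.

There are 3 undirected paths between beta and tau; checking each against the conditioning set {eps}:
  1. beta ← phi → eps ← delta → sigma → tau — phi:fork[open]; eps:collider[open]; delta:fork[open]; sigma:chain[open] ⇒ active
  2. beta ← phi → tau — phi:fork[open] ⇒ active
  3. beta ← phi → delta → sigma → tau — phi:fork[open]; delta:chain[open]; sigma:chain[open] ⇒ active
Because an active path exists, beta and tau are not d-separated.

No — beta and tau are not d-separated given {eps}.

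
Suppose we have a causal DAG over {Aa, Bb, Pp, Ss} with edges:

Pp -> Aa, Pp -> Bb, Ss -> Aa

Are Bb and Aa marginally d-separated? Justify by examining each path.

No

The only undirected path from Bb to Aa is:
Path 1: Bb ← Pp → Aa
  Pp is a fork and Pp is not conditioned on — no node blocks this path, so it is active.
Since the path Bb ← Pp → Aa is active, Bb and Aa are not d-separated given ∅.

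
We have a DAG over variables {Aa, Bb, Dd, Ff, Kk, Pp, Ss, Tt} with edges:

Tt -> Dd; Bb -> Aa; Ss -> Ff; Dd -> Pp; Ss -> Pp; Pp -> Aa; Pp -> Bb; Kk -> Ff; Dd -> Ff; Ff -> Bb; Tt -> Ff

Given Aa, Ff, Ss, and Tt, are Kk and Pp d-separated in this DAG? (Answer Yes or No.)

No

We examine all 5 paths between Kk and Pp:
Path 1: Kk → Ff ← Tt → Dd → Pp
  Tt is a fork here and Tt is conditioned on, so the path is blocked at Tt.
Path 2: Kk → Ff ← Dd → Pp
  Ff is a collider and Ff is conditioned on, which opens it; Dd is a fork and Dd is not conditioned on — no node blocks this path, so it is active.
Path 3: Kk → Ff ← Ss → Pp
  Ss is a fork here and Ss is conditioned on, so the path is blocked at Ss.
Path 4: Kk → Ff → Bb → Aa ← Pp
  Ff is a chain here and Ff is conditioned on, so the path is blocked at Ff.
Path 5: Kk → Ff → Bb ← Pp
  Ff is a chain here and Ff is conditioned on, so the path is blocked at Ff.
Since the path Kk → Ff ← Dd → Pp is active, Kk and Pp are not d-separated given {Aa, Ff, Ss, Tt}.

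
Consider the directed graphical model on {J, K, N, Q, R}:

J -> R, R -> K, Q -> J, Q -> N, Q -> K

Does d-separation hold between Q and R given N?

We examine all 2 paths between Q and R:
  1. Q → K ← R — K:collider[blocks] ⇒ blocked
  2. Q → J → R — J:chain[open] ⇒ active
At least one path is unblocked, so d-separation fails.

No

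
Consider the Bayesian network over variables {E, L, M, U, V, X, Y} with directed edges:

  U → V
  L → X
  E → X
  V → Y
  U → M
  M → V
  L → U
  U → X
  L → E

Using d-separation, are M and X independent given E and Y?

No — M and X are not d-separated given {E, Y}.

6 paths connect M and X; each must be blocked for d-separation to hold:
Path 1: M ← U → X
  U is a fork and U is not conditioned on — no node blocks this path, so it is active.
Path 2: M ← U ← L → X
  U is a chain and U is not conditioned on; L is a fork and L is not conditioned on — no node blocks this path, so it is active.
Path 3: M ← U ← L → E → X
  E is a chain here and E is conditioned on, so the path is blocked at E.
Path 4: M → V ← U → X
  V is a collider and its descendant Y is conditioned on, which opens it; U is a fork and U is not conditioned on — no node blocks this path, so it is active.
Path 5: M → V ← U ← L → X
  V is a collider and its descendant Y is conditioned on, which opens it; U is a chain and U is not conditioned on; L is a fork and L is not conditioned on — no node blocks this path, so it is active.
Path 6: M → V ← U ← L → E → X
  E is a chain here and E is conditioned on, so the path is blocked at E.
At least one path is unblocked, so d-separation fails.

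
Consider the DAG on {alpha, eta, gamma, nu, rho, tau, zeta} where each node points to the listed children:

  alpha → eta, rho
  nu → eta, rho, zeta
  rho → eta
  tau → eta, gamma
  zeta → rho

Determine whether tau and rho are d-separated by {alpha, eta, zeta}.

No — tau and rho are not d-separated given {alpha, eta, zeta}.

There are 4 undirected paths between tau and rho; checking each against the conditioning set {alpha, eta, zeta}:
Path 1: tau → eta ← alpha → rho
  alpha is a fork here and alpha is conditioned on, so the path is blocked at alpha.
Path 2: tau → eta ← rho
  eta is a collider and eta is conditioned on, which opens it — no node blocks this path, so it is active.
Path 3: tau → eta ← nu → rho
  eta is a collider and eta is conditioned on, which opens it; nu is a fork and nu is not conditioned on — no node blocks this path, so it is active.
Path 4: tau → eta ← nu → zeta → rho
  zeta is a chain here and zeta is conditioned on, so the path is blocked at zeta.
Since the path tau → eta ← rho is active, tau and rho are not d-separated given {alpha, eta, zeta}.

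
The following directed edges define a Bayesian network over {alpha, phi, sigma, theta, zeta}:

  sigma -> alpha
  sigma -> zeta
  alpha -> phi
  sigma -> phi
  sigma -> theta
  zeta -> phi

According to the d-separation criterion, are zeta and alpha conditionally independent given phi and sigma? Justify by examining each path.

No

There are 4 undirected paths between zeta and alpha; checking each against the conditioning set {phi, sigma}:
Path 1: zeta ← sigma → alpha
  sigma is a fork here and sigma is conditioned on, so the path is blocked at sigma.
Path 2: zeta ← sigma → phi ← alpha
  sigma is a fork here and sigma is conditioned on, so the path is blocked at sigma.
Path 3: zeta → phi ← alpha
  phi is a collider and phi is conditioned on, which opens it — no node blocks this path, so it is active.
Path 4: zeta → phi ← sigma → alpha
  sigma is a fork here and sigma is conditioned on, so the path is blocked at sigma.
At least one path is unblocked, so d-separation fails.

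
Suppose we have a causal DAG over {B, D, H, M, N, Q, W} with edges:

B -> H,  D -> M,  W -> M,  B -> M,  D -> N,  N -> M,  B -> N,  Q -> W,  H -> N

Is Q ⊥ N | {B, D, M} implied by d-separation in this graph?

No

Enumerating the 4 paths from Q to N and testing each for blocking by {B, D, M}:
Path 1: Q → W → M ← N
  W is a chain and W is not conditioned on; M is a collider and M is conditioned on, which opens it — no node blocks this path, so it is active.
Path 2: Q → W → M ← B → N
  B is a fork here and B is conditioned on, so the path is blocked at B.
Path 3: Q → W → M ← B → H → N
  B is a fork here and B is conditioned on, so the path is blocked at B.
Path 4: Q → W → M ← D → N
  D is a fork here and D is conditioned on, so the path is blocked at D.
At least one path is unblocked, so d-separation fails.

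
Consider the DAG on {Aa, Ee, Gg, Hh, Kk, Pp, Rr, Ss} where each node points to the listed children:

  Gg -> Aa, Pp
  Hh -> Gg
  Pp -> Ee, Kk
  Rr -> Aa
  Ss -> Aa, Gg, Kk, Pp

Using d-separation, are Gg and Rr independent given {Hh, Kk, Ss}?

Yes

4 paths connect Gg and Rr; each must be blocked for d-separation to hold:
Path 1: Gg ← Ss → Aa ← Rr
  Ss is a fork here and Ss is conditioned on, so the path is blocked at Ss.
Path 2: Gg → Aa ← Rr
  Aa is a collider here and neither Aa nor any of its descendants is conditioned on, so the collider stays closed — the path is blocked at Aa.
Path 3: Gg → Pp ← Ss → Aa ← Rr
  Ss is a fork here and Ss is conditioned on, so the path is blocked at Ss.
Path 4: Gg → Pp → Kk ← Ss → Aa ← Rr
  Ss is a fork here and Ss is conditioned on, so the path is blocked at Ss.
Since every path is blocked, d-separation holds.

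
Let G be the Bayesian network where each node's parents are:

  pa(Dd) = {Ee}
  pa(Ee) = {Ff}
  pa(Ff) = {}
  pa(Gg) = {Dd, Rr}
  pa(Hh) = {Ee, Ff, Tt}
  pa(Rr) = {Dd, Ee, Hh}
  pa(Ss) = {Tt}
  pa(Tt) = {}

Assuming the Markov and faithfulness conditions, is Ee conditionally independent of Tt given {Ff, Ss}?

Enumerating the 5 paths from Ee to Tt and testing each for blocking by {Ff, Ss}:
Path 1: Ee → Hh ← Tt
  Hh is a collider here and neither Hh nor any of its descendants is conditioned on, so the collider stays closed — the path is blocked at Hh.
Path 2: Ee → Dd → Rr ← Hh ← Tt
  Rr is a collider here and neither Rr nor any of its descendants is conditioned on, so the collider stays closed — the path is blocked at Rr.
Path 3: Ee → Dd → Gg ← Rr ← Hh ← Tt
  Gg is a collider here and neither Gg nor any of its descendants is conditioned on, so the collider stays closed — the path is blocked at Gg.
Path 4: Ee ← Ff → Hh ← Tt
  Ff is a fork here and Ff is conditioned on, so the path is blocked at Ff.
Path 5: Ee → Rr ← Hh ← Tt
  Rr is a collider here and neither Rr nor any of its descendants is conditioned on, so the collider stays closed — the path is blocked at Rr.
Every path is blocked, so Ee and Tt are d-separated given {Ff, Ss}.

Yes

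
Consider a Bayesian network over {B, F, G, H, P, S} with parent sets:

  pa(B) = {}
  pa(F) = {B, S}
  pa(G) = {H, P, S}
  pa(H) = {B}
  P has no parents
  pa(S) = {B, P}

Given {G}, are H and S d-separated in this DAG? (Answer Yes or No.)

There are 4 undirected paths between H and S; checking each against the conditioning set {G}:
Path 1: H → G ← P → S
  G is a collider and G is conditioned on, which opens it; P is a fork and P is not conditioned on — no node blocks this path, so it is active.
Path 2: H → G ← S
  G is a collider and G is conditioned on, which opens it — no node blocks this path, so it is active.
Path 3: H ← B → S
  B is a fork and B is not conditioned on — no node blocks this path, so it is active.
Path 4: H ← B → F ← S
  F is a collider here and neither F nor any of its descendants is conditioned on, so the collider stays closed — the path is blocked at F.
Because an active path exists, H and S are not d-separated.

No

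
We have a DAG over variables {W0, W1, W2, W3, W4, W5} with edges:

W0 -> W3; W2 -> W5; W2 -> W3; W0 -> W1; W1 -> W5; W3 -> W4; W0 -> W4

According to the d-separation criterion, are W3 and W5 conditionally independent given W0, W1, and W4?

There are 3 undirected paths between W3 and W5; checking each against the conditioning set {W0, W1, W4}:
Path 1: W3 ← W2 → W5
  W2 is a fork and W2 is not conditioned on — no node blocks this path, so it is active.
Path 2: W3 ← W0 → W1 → W5
  W0 is a fork here and W0 is conditioned on, so the path is blocked at W0.
Path 3: W3 → W4 ← W0 → W1 → W5
  W0 is a fork here and W0 is conditioned on, so the path is blocked at W0.
At least one path is unblocked, so d-separation fails.

No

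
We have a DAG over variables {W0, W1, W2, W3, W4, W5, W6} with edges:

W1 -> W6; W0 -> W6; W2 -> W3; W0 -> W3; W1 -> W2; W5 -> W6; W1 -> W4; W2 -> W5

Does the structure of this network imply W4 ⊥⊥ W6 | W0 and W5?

No

We examine all 3 paths between W4 and W6:
  1. W4 ← W1 → W6 — W1:fork[open] ⇒ active
  2. W4 ← W1 → W2 → W3 ← W0 → W6 — W1:fork[open]; W2:chain[open]; W3:collider[blocks]; W0:fork[blocks] ⇒ blocked
  3. W4 ← W1 → W2 → W5 → W6 — W1:fork[open]; W2:chain[open]; W5:chain[blocks] ⇒ blocked
At least one path is unblocked, so d-separation fails.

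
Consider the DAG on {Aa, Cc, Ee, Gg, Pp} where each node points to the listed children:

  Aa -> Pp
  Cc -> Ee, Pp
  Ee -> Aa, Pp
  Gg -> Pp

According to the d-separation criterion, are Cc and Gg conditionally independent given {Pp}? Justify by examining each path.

No

Enumerating the 3 paths from Cc to Gg and testing each for blocking by {Pp}:
Path 1: Cc → Pp ← Gg
  Pp is a collider and Pp is conditioned on, which opens it — no node blocks this path, so it is active.
Path 2: Cc → Ee → Pp ← Gg
  Ee is a chain and Ee is not conditioned on; Pp is a collider and Pp is conditioned on, which opens it — no node blocks this path, so it is active.
Path 3: Cc → Ee → Aa → Pp ← Gg
  Ee is a chain and Ee is not conditioned on; Aa is a chain and Aa is not conditioned on; Pp is a collider and Pp is conditioned on, which opens it — no node blocks this path, so it is active.
Since the path Cc → Pp ← Gg is active, Cc and Gg are not d-separated given {Pp}.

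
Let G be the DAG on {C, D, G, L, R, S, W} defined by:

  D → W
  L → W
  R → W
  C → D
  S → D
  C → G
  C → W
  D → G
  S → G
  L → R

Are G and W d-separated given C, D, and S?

Enumerating the 6 paths from G to W and testing each for blocking by {C, D, S}:
Path 1: G ← D → W
  D is a fork here and D is conditioned on, so the path is blocked at D.
Path 2: G ← D ← C → W
  D is a chain here and D is conditioned on, so the path is blocked at D.
Path 3: G ← S → D → W
  S is a fork here and S is conditioned on, so the path is blocked at S.
Path 4: G ← S → D ← C → W
  S is a fork here and S is conditioned on, so the path is blocked at S.
Path 5: G ← C → D → W
  C is a fork here and C is conditioned on, so the path is blocked at C.
Path 6: G ← C → W
  C is a fork here and C is conditioned on, so the path is blocked at C.
Since every path is blocked, d-separation holds.

Yes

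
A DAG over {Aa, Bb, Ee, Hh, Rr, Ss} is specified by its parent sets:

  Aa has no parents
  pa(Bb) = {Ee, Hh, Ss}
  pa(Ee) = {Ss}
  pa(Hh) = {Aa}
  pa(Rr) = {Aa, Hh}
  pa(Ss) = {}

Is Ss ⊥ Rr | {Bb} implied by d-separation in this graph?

There are 4 undirected paths between Ss and Rr; checking each against the conditioning set {Bb}:
  1. Ss → Ee → Bb ← Hh → Rr — Ee:chain[open]; Bb:collider[open]; Hh:fork[open] ⇒ active
  2. Ss → Ee → Bb ← Hh ← Aa → Rr — Ee:chain[open]; Bb:collider[open]; Hh:chain[open]; Aa:fork[open] ⇒ active
  3. Ss → Bb ← Hh → Rr — Bb:collider[open]; Hh:fork[open] ⇒ active
  4. Ss → Bb ← Hh ← Aa → Rr — Bb:collider[open]; Hh:chain[open]; Aa:fork[open] ⇒ active
Since the path Ss → Ee → Bb ← Hh → Rr is active, Ss and Rr are not d-separated given {Bb}.

No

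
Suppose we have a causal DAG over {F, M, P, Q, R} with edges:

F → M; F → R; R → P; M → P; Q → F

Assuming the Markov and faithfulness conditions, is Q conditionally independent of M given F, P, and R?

Yes

Enumerating the 2 paths from Q to M and testing each for blocking by {F, P, R}:
Path 1: Q → F → R → P ← M
  F is a chain here and F is conditioned on, so the path is blocked at F.
Path 2: Q → F → M
  F is a chain here and F is conditioned on, so the path is blocked at F.
Since every path is blocked, d-separation holds.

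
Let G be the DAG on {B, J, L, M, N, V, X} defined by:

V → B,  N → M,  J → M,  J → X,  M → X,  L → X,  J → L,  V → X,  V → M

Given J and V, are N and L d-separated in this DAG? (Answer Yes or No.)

6 paths connect N and L; each must be blocked for d-separation to hold:
  1. N → M ← J → L — M:collider[blocks]; J:fork[blocks] ⇒ blocked
  2. N → M ← J → X ← L — M:collider[blocks]; J:fork[blocks]; X:collider[blocks] ⇒ blocked
  3. N → M → X ← J → L — M:chain[open]; X:collider[blocks]; J:fork[blocks] ⇒ blocked
  4. N → M → X ← L — M:chain[open]; X:collider[blocks] ⇒ blocked
  5. N → M ← V → X ← J → L — M:collider[blocks]; V:fork[blocks]; X:collider[blocks]; J:fork[blocks] ⇒ blocked
  6. N → M ← V → X ← L — M:collider[blocks]; V:fork[blocks]; X:collider[blocks] ⇒ blocked
Since every path is blocked, d-separation holds.

Yes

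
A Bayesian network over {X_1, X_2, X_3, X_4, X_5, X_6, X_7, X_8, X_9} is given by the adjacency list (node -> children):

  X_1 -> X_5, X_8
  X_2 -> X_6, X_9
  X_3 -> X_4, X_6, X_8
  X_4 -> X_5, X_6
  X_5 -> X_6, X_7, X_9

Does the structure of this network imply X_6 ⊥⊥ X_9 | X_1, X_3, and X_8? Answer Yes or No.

Enumerating the 6 paths from X_6 to X_9 and testing each for blocking by {X_1, X_3, X_8}:
Path 1: X_6 ← X_3 → X_8 ← X_1 → X_5 → X_9
  X_3 is a fork here and X_3 is conditioned on, so the path is blocked at X_3.
Path 2: X_6 ← X_3 → X_4 → X_5 → X_9
  X_3 is a fork here and X_3 is conditioned on, so the path is blocked at X_3.
Path 3: X_6 ← X_4 ← X_3 → X_8 ← X_1 → X_5 → X_9
  X_3 is a fork here and X_3 is conditioned on, so the path is blocked at X_3.
Path 4: X_6 ← X_4 → X_5 → X_9
  X_4 is a fork and X_4 is not conditioned on; X_5 is a chain and X_5 is not conditioned on — no node blocks this path, so it is active.
Path 5: X_6 ← X_2 → X_9
  X_2 is a fork and X_2 is not conditioned on — no node blocks this path, so it is active.
Path 6: X_6 ← X_5 → X_9
  X_5 is a fork and X_5 is not conditioned on — no node blocks this path, so it is active.
Because an active path exists, X_6 and X_9 are not d-separated.

No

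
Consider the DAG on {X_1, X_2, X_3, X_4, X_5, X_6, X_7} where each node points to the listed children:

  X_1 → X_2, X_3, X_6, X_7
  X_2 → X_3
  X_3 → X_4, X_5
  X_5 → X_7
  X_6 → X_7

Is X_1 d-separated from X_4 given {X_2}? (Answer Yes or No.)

4 paths connect X_1 and X_4; each must be blocked for d-separation to hold:
  1. X_1 → X_7 ← X_5 ← X_3 → X_4 — X_7:collider[blocks]; X_5:chain[open]; X_3:fork[open] ⇒ blocked
  2. X_1 → X_3 → X_4 — X_3:chain[open] ⇒ active
  3. X_1 → X_6 → X_7 ← X_5 ← X_3 → X_4 — X_6:chain[open]; X_7:collider[blocks]; X_5:chain[open]; X_3:fork[open] ⇒ blocked
  4. X_1 → X_2 → X_3 → X_4 — X_2:chain[blocks]; X_3:chain[open] ⇒ blocked
At least one path is unblocked, so d-separation fails.

No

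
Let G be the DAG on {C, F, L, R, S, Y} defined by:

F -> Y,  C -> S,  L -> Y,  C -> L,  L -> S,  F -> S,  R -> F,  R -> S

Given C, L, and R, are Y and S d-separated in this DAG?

Enumerating the 4 paths from Y to S and testing each for blocking by {C, L, R}:
Path 1: Y ← L ← C → S
  L is a chain here and L is conditioned on, so the path is blocked at L.
Path 2: Y ← L → S
  L is a fork here and L is conditioned on, so the path is blocked at L.
Path 3: Y ← F → S
  F is a fork and F is not conditioned on — no node blocks this path, so it is active.
Path 4: Y ← F ← R → S
  R is a fork here and R is conditioned on, so the path is blocked at R.
Because an active path exists, Y and S are not d-separated.

No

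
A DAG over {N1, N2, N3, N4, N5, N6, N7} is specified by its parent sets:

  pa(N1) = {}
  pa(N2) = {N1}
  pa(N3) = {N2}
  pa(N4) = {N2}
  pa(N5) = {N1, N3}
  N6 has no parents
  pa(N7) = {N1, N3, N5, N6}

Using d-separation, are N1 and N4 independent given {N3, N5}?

No — N1 and N4 are not d-separated given {N3, N5}.

Enumerating the 5 paths from N1 to N4 and testing each for blocking by {N3, N5}:
Path 1: N1 → N5 ← N3 ← N2 → N4
  N3 is a chain here and N3 is conditioned on, so the path is blocked at N3.
Path 2: N1 → N5 → N7 ← N3 ← N2 → N4
  N5 is a chain here and N5 is conditioned on, so the path is blocked at N5.
Path 3: N1 → N2 → N4
  N2 is a chain and N2 is not conditioned on — no node blocks this path, so it is active.
Path 4: N1 → N7 ← N5 ← N3 ← N2 → N4
  N7 is a collider here and neither N7 nor any of its descendants is conditioned on, so the collider stays closed — the path is blocked at N7.
Path 5: N1 → N7 ← N3 ← N2 → N4
  N7 is a collider here and neither N7 nor any of its descendants is conditioned on, so the collider stays closed — the path is blocked at N7.
Because an active path exists, N1 and N4 are not d-separated.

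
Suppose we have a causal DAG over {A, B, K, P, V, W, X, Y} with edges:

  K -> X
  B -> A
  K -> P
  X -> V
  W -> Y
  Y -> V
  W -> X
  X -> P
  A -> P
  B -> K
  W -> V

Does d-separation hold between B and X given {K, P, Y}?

No

4 paths connect B and X; each must be blocked for d-separation to hold:
Path 1: B → K → P ← X
  K is a chain here and K is conditioned on, so the path is blocked at K.
Path 2: B → K → X
  K is a chain here and K is conditioned on, so the path is blocked at K.
Path 3: B → A → P ← X
  A is a chain and A is not conditioned on; P is a collider and P is conditioned on, which opens it — no node blocks this path, so it is active.
Path 4: B → A → P ← K → X
  K is a fork here and K is conditioned on, so the path is blocked at K.
Because an active path exists, B and X are not d-separated.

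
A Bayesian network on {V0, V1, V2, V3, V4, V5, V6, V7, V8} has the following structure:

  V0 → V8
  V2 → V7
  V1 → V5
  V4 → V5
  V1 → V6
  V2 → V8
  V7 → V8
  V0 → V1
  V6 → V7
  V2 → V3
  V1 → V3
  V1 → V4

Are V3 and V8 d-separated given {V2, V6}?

No

There are 6 undirected paths between V3 and V8; checking each against the conditioning set {V2, V6}:
  1. V3 ← V2 → V8 — V2:fork[blocks] ⇒ blocked
  2. V3 ← V2 → V7 ← V6 ← V1 ← V0 → V8 — V2:fork[blocks]; V7:collider[blocks]; V6:chain[blocks]; V1:chain[open]; V0:fork[open] ⇒ blocked
  3. V3 ← V2 → V7 → V8 — V2:fork[blocks]; V7:chain[open] ⇒ blocked
  4. V3 ← V1 → V6 → V7 ← V2 → V8 — V1:fork[open]; V6:chain[blocks]; V7:collider[blocks]; V2:fork[blocks] ⇒ blocked
  5. V3 ← V1 → V6 → V7 → V8 — V1:fork[open]; V6:chain[blocks]; V7:chain[open] ⇒ blocked
  6. V3 ← V1 ← V0 → V8 — V1:chain[open]; V0:fork[open] ⇒ active
Since the path V3 ← V1 ← V0 → V8 is active, V3 and V8 are not d-separated given {V2, V6}.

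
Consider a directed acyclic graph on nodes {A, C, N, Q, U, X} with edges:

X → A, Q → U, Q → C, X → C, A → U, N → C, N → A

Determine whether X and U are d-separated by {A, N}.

Yes

There are 4 undirected paths between X and U; checking each against the conditioning set {A, N}:
Path 1: X → C ← N → A → U
  C is a collider here and neither C nor any of its descendants is conditioned on, so the collider stays closed — the path is blocked at C.
Path 2: X → C ← Q → U
  C is a collider here and neither C nor any of its descendants is conditioned on, so the collider stays closed — the path is blocked at C.
Path 3: X → A ← N → C ← Q → U
  N is a fork here and N is conditioned on, so the path is blocked at N.
Path 4: X → A → U
  A is a chain here and A is conditioned on, so the path is blocked at A.
Since every path is blocked, d-separation holds.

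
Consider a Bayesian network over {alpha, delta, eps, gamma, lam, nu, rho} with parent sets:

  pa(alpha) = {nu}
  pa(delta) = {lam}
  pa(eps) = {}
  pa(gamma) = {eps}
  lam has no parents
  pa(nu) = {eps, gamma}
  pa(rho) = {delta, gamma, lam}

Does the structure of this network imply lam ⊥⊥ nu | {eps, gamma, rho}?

Yes

Enumerating the 4 paths from lam to nu and testing each for blocking by {eps, gamma, rho}:
Path 1: lam → delta → rho ← gamma → nu
  gamma is a fork here and gamma is conditioned on, so the path is blocked at gamma.
Path 2: lam → delta → rho ← gamma ← eps → nu
  gamma is a chain here and gamma is conditioned on, so the path is blocked at gamma.
Path 3: lam → rho ← gamma → nu
  gamma is a fork here and gamma is conditioned on, so the path is blocked at gamma.
Path 4: lam → rho ← gamma ← eps → nu
  gamma is a chain here and gamma is conditioned on, so the path is blocked at gamma.
All paths are blocked; lam ⊥ nu | {eps, gamma, rho} holds.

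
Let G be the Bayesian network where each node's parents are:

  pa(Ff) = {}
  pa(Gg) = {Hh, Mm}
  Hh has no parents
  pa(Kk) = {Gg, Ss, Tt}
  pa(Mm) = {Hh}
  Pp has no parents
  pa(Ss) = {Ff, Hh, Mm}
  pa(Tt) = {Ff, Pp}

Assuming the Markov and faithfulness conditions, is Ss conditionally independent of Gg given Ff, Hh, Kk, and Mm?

Enumerating the 6 paths from Ss to Gg and testing each for blocking by {Ff, Hh, Kk, Mm}:
Path 1: Ss ← Hh → Mm → Gg
  Hh is a fork here and Hh is conditioned on, so the path is blocked at Hh.
Path 2: Ss ← Hh → Gg
  Hh is a fork here and Hh is conditioned on, so the path is blocked at Hh.
Path 3: Ss ← Ff → Tt → Kk ← Gg
  Ff is a fork here and Ff is conditioned on, so the path is blocked at Ff.
Path 4: Ss → Kk ← Gg
  Kk is a collider and Kk is conditioned on, which opens it — no node blocks this path, so it is active.
Path 5: Ss ← Mm ← Hh → Gg
  Mm is a chain here and Mm is conditioned on, so the path is blocked at Mm.
Path 6: Ss ← Mm → Gg
  Mm is a fork here and Mm is conditioned on, so the path is blocked at Mm.
Since the path Ss → Kk ← Gg is active, Ss and Gg are not d-separated given {Ff, Hh, Kk, Mm}.

No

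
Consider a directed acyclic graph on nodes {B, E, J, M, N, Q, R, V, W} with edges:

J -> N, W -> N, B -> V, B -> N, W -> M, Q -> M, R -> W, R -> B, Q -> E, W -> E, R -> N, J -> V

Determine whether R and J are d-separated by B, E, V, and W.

Yes

There are 6 undirected paths between R and J; checking each against the conditioning set {B, E, V, W}:
  1. R → W → N ← J — W:chain[blocks]; N:collider[blocks] ⇒ blocked
  2. R → W → N ← B → V ← J — W:chain[blocks]; N:collider[blocks]; B:fork[blocks]; V:collider[open] ⇒ blocked
  3. R → N ← J — N:collider[blocks] ⇒ blocked
  4. R → N ← B → V ← J — N:collider[blocks]; B:fork[blocks]; V:collider[open] ⇒ blocked
  5. R → B → N ← J — B:chain[blocks]; N:collider[blocks] ⇒ blocked
  6. R → B → V ← J — B:chain[blocks]; V:collider[open] ⇒ blocked
Since every path is blocked, d-separation holds.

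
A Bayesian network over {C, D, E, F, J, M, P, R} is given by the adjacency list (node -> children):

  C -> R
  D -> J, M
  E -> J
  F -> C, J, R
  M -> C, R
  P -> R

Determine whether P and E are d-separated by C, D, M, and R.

6 paths connect P and E; each must be blocked for d-separation to hold:
Path 1: P → R ← C ← F → J ← E
  C is a chain here and C is conditioned on, so the path is blocked at C.
Path 2: P → R ← C ← M ← D → J ← E
  C is a chain here and C is conditioned on, so the path is blocked at C.
Path 3: P → R ← F → J ← E
  J is a collider here and neither J nor any of its descendants is conditioned on, so the collider stays closed — the path is blocked at J.
Path 4: P → R ← F → C ← M ← D → J ← E
  M is a chain here and M is conditioned on, so the path is blocked at M.
Path 5: P → R ← M ← D → J ← E
  M is a chain here and M is conditioned on, so the path is blocked at M.
Path 6: P → R ← M → C ← F → J ← E
  M is a fork here and M is conditioned on, so the path is blocked at M.
Since every path is blocked, d-separation holds.

Yes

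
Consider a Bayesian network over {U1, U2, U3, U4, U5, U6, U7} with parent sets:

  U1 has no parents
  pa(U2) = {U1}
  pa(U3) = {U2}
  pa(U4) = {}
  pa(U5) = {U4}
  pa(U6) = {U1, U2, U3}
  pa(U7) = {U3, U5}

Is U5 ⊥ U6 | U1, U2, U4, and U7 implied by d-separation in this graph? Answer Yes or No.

3 paths connect U5 and U6; each must be blocked for d-separation to hold:
Path 1: U5 → U7 ← U3 → U6
  U7 is a collider and U7 is conditioned on, which opens it; U3 is a fork and U3 is not conditioned on — no node blocks this path, so it is active.
Path 2: U5 → U7 ← U3 ← U2 → U6
  U2 is a fork here and U2 is conditioned on, so the path is blocked at U2.
Path 3: U5 → U7 ← U3 ← U2 ← U1 → U6
  U2 is a chain here and U2 is conditioned on, so the path is blocked at U2.
At least one path is unblocked, so d-separation fails.

No — U5 and U6 are not d-separated given {U1, U2, U4, U7}.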